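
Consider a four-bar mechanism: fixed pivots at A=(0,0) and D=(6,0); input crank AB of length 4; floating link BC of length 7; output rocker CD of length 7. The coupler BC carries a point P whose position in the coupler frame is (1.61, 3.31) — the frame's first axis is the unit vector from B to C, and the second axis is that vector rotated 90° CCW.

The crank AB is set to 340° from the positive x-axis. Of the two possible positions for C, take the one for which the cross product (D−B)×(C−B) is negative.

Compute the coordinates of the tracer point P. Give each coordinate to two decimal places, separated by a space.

A=(0,0), D=(6.00,0)
B = A + 4.00·(cos340°, sin340°) = (3.7588, -1.3681)
|BD| = 2.6258
circle(B,7.00) ∩ circle(D,7.00): a=1.3129, h=6.8758
  candidates: C₊=(1.2970,5.1848) cross=18.054; C₋=(8.4618,-6.5528) cross=-18.054
  mode - wants cross < 0 → take C=(8.4618,-6.5528) (cross=-18.054)
ex = (C−B)/|BC| = (0.6719,-0.7407); ey = (0.7407,0.6719)
P = B + 1.61·ex + 3.31·ey = (7.2921,-0.3367)

7.29 -0.34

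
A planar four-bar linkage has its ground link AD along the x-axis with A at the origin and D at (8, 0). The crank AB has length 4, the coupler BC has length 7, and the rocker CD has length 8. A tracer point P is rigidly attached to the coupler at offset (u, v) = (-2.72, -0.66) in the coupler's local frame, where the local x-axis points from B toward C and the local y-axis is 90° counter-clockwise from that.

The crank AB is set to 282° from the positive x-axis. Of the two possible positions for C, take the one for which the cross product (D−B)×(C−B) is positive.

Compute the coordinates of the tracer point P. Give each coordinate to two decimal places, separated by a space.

1.57 -6.61

A=(0,0), D=(8.00,0)
B = A + 4.00·(cos282°, sin282°) = (0.8316, -3.9126)
|BD| = 8.1666
circle(B,7.00) ∩ circle(D,8.00): a=3.1649, h=6.2437
  candidates: C₊=(0.6184,3.0842) cross=50.990; C₋=(6.6010,-7.8767) cross=-50.990
  mode + wants cross > 0 → take C=(0.6184,3.0842) (cross=50.990)
ex = (C−B)/|BC| = (-0.0305,0.9995); ey = (-0.9995,-0.0305)
P = B + -2.72·ex + -0.66·ey = (1.5742,-6.6112)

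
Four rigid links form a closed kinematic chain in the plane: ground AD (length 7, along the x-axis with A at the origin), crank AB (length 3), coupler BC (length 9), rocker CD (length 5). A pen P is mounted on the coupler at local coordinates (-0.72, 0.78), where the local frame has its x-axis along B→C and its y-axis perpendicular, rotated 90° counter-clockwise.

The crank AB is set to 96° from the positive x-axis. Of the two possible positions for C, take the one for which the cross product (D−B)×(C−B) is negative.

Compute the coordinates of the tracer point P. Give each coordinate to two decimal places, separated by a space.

-0.07 4.02

A=(0,0), D=(7.00,0)
B = A + 3.00·(cos96°, sin96°) = (-0.3136, 2.9836)
|BD| = 7.8987
circle(B,9.00) ∩ circle(D,5.00): a=7.4942, h=4.9836
  candidates: C₊=(8.5079,4.7672) cross=39.364; C₋=(4.7430,-4.4616) cross=-39.364
  mode - wants cross < 0 → take C=(4.7430,-4.4616) (cross=-39.364)
ex = (C−B)/|BC| = (0.5618,-0.8272); ey = (0.8272,0.5618)
P = B + -0.72·ex + 0.78·ey = (-0.0729,4.0174)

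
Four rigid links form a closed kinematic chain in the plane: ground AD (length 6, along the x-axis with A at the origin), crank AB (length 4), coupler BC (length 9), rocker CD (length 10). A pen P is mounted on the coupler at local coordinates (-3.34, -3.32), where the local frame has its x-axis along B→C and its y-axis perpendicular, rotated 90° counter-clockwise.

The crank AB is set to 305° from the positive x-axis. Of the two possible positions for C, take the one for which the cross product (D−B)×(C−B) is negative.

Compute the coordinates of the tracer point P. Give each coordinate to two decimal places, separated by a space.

-2.42 -3.26

A=(0,0), D=(6.00,0)
B = A + 4.00·(cos305°, sin305°) = (2.2943, -3.2766)
|BD| = 4.9465
circle(B,9.00) ∩ circle(D,10.00): a=0.5527, h=8.9830
  candidates: C₊=(-3.2420,3.8191) cross=44.435; C₋=(8.6588,-9.6401) cross=-44.435
  mode - wants cross < 0 → take C=(8.6588,-9.6401) (cross=-44.435)
ex = (C−B)/|BC| = (0.7072,-0.7071); ey = (0.7071,0.7072)
P = B + -3.34·ex + -3.32·ey = (-2.4150,-3.2628)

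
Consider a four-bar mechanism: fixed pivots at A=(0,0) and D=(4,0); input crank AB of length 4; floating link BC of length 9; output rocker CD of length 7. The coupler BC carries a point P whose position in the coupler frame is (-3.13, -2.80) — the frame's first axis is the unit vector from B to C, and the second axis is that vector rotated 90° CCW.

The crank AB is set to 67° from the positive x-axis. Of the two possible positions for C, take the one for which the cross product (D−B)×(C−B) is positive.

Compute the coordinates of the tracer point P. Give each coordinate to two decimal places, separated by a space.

-1.88 1.28

A=(0,0), D=(4.00,0)
B = A + 4.00·(cos67°, sin67°) = (1.5629, 3.6820)
|BD| = 4.4155
circle(B,9.00) ∩ circle(D,7.00): a=5.8314, h=6.8553
  candidates: C₊=(10.4980,2.6030) cross=30.270; C₋=(-0.9351,-4.9644) cross=-30.270
  mode + wants cross > 0 → take C=(10.4980,2.6030) (cross=30.270)
ex = (C−B)/|BC| = (0.9928,-0.1199); ey = (0.1199,0.9928)
P = B + -3.13·ex + -2.80·ey = (-1.8802,1.2775)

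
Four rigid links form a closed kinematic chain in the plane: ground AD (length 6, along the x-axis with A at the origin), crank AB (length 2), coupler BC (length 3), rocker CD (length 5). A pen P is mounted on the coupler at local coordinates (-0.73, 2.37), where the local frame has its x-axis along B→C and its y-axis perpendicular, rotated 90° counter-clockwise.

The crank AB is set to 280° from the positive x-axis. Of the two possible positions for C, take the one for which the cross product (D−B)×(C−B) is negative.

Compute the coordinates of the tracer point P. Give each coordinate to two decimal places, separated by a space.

1.20 0.36

A=(0,0), D=(6.00,0)
B = A + 2.00·(cos280°, sin280°) = (0.3473, -1.9696)
|BD| = 5.9860
circle(B,3.00) ∩ circle(D,5.00): a=1.6566, h=2.5012
  candidates: C₊=(1.0886,0.9373) cross=14.972; C₋=(2.7346,-3.7864) cross=-14.972
  mode - wants cross < 0 → take C=(2.7346,-3.7864) (cross=-14.972)
ex = (C−B)/|BC| = (0.7958,-0.6056); ey = (0.6056,0.7958)
P = B + -0.73·ex + 2.37·ey = (1.2017,0.3584)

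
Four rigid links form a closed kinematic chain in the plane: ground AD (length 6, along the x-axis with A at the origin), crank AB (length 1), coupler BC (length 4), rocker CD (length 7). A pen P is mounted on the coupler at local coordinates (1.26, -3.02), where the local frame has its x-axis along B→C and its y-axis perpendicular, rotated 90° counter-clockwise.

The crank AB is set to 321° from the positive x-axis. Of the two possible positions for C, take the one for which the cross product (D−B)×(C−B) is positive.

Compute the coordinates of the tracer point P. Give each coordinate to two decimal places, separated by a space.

3.40 1.33

A=(0,0), D=(6.00,0)
B = A + 1.00·(cos321°, sin321°) = (0.7771, -0.6293)
|BD| = 5.2606
circle(B,4.00) ∩ circle(D,7.00): a=-0.5062, h=3.9678
  candidates: C₊=(-0.2001,3.2495) cross=20.873; C₋=(0.7493,-4.6292) cross=-20.873
  mode + wants cross > 0 → take C=(-0.2001,3.2495) (cross=20.873)
ex = (C−B)/|BC| = (-0.2443,0.9697); ey = (-0.9697,-0.2443)
P = B + 1.26·ex + -3.02·ey = (3.3978,1.3303)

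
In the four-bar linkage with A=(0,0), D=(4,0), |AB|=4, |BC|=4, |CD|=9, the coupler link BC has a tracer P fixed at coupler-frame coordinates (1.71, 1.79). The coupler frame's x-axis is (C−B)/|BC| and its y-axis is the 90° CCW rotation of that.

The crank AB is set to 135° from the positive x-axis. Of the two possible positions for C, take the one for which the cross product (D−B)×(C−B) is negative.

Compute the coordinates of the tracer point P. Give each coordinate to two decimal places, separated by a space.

A=(0,0), D=(4.00,0)
B = A + 4.00·(cos135°, sin135°) = (-2.8284, 2.8284)
|BD| = 7.3910
circle(B,4.00) ∩ circle(D,9.00): a=-0.7017, h=3.9380
  candidates: C₊=(-1.9697,6.7352) cross=29.106; C₋=(-4.9837,-0.5413) cross=-29.106
  mode - wants cross < 0 → take C=(-4.9837,-0.5413) (cross=-29.106)
ex = (C−B)/|BC| = (-0.5388,-0.8424); ey = (0.8424,-0.5388)
P = B + 1.71·ex + 1.79·ey = (-2.2419,0.4234)

-2.24 0.42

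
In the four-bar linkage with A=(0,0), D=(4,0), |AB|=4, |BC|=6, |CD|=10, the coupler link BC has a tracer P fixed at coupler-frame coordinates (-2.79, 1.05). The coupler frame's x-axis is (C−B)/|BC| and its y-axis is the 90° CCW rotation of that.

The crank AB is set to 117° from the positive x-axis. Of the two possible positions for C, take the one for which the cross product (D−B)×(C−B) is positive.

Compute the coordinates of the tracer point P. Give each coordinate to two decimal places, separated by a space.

-3.72 1.27

A=(0,0), D=(4.00,0)
B = A + 4.00·(cos117°, sin117°) = (-1.8160, 3.5640)
|BD| = 6.8211
circle(B,6.00) ∩ circle(D,10.00): a=-1.2808, h=5.8617
  candidates: C₊=(0.1548,9.2311) cross=39.983; C₋=(-5.9707,-0.7647) cross=-39.983
  mode + wants cross > 0 → take C=(0.1548,9.2311) (cross=39.983)
ex = (C−B)/|BC| = (0.3285,0.9445); ey = (-0.9445,0.3285)
P = B + -2.79·ex + 1.05·ey = (-3.7241,1.2737)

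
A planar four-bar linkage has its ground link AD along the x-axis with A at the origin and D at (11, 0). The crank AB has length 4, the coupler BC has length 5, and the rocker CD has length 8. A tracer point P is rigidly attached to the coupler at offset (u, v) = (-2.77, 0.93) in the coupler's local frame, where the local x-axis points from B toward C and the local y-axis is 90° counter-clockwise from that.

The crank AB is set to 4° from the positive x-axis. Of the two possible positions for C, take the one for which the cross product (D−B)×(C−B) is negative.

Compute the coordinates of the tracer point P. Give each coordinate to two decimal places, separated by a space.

4.62 3.13

A=(0,0), D=(11.00,0)
B = A + 4.00·(cos4°, sin4°) = (3.9903, 0.2790)
|BD| = 7.0153
circle(B,5.00) ∩ circle(D,8.00): a=0.7280, h=4.9467
  candidates: C₊=(4.9144,5.1929) cross=34.703; C₋=(4.5209,-4.6927) cross=-34.703
  mode - wants cross < 0 → take C=(4.5209,-4.6927) (cross=-34.703)
ex = (C−B)/|BC| = (0.1061,-0.9944); ey = (0.9944,0.1061)
P = B + -2.77·ex + 0.93·ey = (4.6210,3.1321)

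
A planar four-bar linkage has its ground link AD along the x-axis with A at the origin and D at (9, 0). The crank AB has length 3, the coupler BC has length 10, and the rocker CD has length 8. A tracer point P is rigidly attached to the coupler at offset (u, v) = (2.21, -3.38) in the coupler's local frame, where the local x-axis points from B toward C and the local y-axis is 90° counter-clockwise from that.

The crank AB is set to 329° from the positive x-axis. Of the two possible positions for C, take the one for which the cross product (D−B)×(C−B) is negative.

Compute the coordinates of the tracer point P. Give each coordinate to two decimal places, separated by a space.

A=(0,0), D=(9.00,0)
B = A + 3.00·(cos329°, sin329°) = (2.5715, -1.5451)
|BD| = 6.6116
circle(B,10.00) ∩ circle(D,8.00): a=6.0283, h=7.9787
  candidates: C₊=(6.5682,7.6215) cross=52.752; C₋=(10.2975,-7.8941) cross=-52.752
  mode - wants cross < 0 → take C=(10.2975,-7.8941) (cross=-52.752)
ex = (C−B)/|BC| = (0.7726,-0.6349); ey = (0.6349,0.7726)
P = B + 2.21·ex + -3.38·ey = (2.1330,-5.5596)

2.13 -5.56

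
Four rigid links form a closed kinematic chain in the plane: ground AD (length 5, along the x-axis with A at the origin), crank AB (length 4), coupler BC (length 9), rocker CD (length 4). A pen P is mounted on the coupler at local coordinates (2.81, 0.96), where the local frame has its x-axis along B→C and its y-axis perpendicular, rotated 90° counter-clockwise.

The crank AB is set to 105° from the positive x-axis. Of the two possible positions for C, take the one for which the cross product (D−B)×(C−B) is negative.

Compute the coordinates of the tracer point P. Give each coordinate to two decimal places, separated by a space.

A=(0,0), D=(5.00,0)
B = A + 4.00·(cos105°, sin105°) = (-1.0353, 3.8637)
|BD| = 7.1661
circle(B,9.00) ∩ circle(D,4.00): a=8.1183, h=3.8850
  candidates: C₊=(7.8966,2.7586) cross=27.840; C₋=(3.7073,-3.7854) cross=-27.840
  mode - wants cross < 0 → take C=(3.7073,-3.7854) (cross=-27.840)
ex = (C−B)/|BC| = (0.5270,-0.8499); ey = (0.8499,0.5270)
P = B + 2.81·ex + 0.96·ey = (1.2614,1.9814)

1.26 1.98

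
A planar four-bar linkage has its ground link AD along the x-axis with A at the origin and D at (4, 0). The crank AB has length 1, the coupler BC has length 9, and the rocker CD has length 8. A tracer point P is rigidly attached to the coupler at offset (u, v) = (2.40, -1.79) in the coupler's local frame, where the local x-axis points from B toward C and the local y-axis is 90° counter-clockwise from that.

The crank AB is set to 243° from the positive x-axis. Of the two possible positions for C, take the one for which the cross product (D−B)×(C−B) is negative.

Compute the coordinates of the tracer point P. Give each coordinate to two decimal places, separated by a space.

A=(0,0), D=(4.00,0)
B = A + 1.00·(cos243°, sin243°) = (-0.4540, -0.8910)
|BD| = 4.5422
circle(B,9.00) ∩ circle(D,8.00): a=4.1424, h=7.9900
  candidates: C₊=(2.0407,7.7563) cross=36.292; C₋=(5.1753,-7.9132) cross=-36.292
  mode - wants cross < 0 → take C=(5.1753,-7.9132) (cross=-36.292)
ex = (C−B)/|BC| = (0.6255,-0.7802); ey = (0.7802,0.6255)
P = B + 2.40·ex + -1.79·ey = (-0.3495,-3.8832)

-0.35 -3.88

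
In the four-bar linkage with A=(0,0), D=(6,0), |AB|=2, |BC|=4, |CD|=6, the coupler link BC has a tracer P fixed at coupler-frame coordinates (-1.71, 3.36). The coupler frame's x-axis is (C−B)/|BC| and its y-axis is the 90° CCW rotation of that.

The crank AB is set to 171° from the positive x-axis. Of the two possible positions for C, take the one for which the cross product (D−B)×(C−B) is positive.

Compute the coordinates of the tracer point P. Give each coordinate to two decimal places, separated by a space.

-5.55 1.51

A=(0,0), D=(6.00,0)
B = A + 2.00·(cos171°, sin171°) = (-1.9754, 0.3129)
|BD| = 7.9815
circle(B,4.00) ∩ circle(D,6.00): a=2.7379, h=2.9162
  candidates: C₊=(0.8747,3.1195) cross=23.276; C₋=(0.6461,-2.7084) cross=-23.276
  mode + wants cross > 0 → take C=(0.8747,3.1195) (cross=23.276)
ex = (C−B)/|BC| = (0.7125,0.7017); ey = (-0.7017,0.7125)
P = B + -1.71·ex + 3.36·ey = (-5.5513,1.5071)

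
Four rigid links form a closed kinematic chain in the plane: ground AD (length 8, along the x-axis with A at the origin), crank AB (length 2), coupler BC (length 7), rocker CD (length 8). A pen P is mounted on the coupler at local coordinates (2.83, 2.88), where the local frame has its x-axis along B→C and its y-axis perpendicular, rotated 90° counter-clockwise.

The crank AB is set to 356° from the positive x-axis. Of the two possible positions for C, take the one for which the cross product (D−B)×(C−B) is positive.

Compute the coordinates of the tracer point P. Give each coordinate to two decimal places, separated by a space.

-0.16 3.27

A=(0,0), D=(8.00,0)
B = A + 2.00·(cos356°, sin356°) = (1.9951, -0.1395)
|BD| = 6.0065
circle(B,7.00) ∩ circle(D,8.00): a=1.7546, h=6.7765
  candidates: C₊=(3.5919,6.6759) cross=40.703; C₋=(3.9067,-6.8735) cross=-40.703
  mode + wants cross > 0 → take C=(3.5919,6.6759) (cross=40.703)
ex = (C−B)/|BC| = (0.2281,0.9736); ey = (-0.9736,0.2281)
P = B + 2.83·ex + 2.88·ey = (-0.1634,3.2728)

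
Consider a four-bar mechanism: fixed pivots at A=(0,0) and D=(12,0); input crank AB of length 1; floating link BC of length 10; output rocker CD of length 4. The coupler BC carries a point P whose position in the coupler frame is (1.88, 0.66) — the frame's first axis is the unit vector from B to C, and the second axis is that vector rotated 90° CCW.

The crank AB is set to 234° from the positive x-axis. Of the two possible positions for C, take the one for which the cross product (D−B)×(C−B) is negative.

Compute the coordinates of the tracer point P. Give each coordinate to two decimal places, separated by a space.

1.39 -0.55

A=(0,0), D=(12.00,0)
B = A + 1.00·(cos234°, sin234°) = (-0.5878, -0.8090)
|BD| = 12.6138
circle(B,10.00) ∩ circle(D,4.00): a=9.6366, h=2.6714
  candidates: C₊=(8.8576,2.4750) cross=33.696; C₋=(9.2003,-2.8569) cross=-33.696
  mode - wants cross < 0 → take C=(9.2003,-2.8569) (cross=-33.696)
ex = (C−B)/|BC| = (0.9788,-0.2048); ey = (0.2048,0.9788)
P = B + 1.88·ex + 0.66·ey = (1.3875,-0.5480)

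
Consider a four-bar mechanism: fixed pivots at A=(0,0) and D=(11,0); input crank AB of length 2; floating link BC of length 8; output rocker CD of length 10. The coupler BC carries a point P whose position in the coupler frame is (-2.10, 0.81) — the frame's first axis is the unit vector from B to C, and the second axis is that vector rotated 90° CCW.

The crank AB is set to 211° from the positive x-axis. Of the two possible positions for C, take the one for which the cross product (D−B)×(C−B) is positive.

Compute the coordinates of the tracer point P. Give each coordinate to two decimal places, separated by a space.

-3.55 -2.33

A=(0,0), D=(11.00,0)
B = A + 2.00·(cos211°, sin211°) = (-1.7143, -1.0301)
|BD| = 12.7560
circle(B,8.00) ∩ circle(D,10.00): a=4.9669, h=6.2714
  candidates: C₊=(2.7299,5.6219) cross=79.997; C₋=(3.7428,-6.8799) cross=-79.997
  mode + wants cross > 0 → take C=(2.7299,5.6219) (cross=79.997)
ex = (C−B)/|BC| = (0.5555,0.8315); ey = (-0.8315,0.5555)
P = B + -2.10·ex + 0.81·ey = (-3.5545,-2.3262)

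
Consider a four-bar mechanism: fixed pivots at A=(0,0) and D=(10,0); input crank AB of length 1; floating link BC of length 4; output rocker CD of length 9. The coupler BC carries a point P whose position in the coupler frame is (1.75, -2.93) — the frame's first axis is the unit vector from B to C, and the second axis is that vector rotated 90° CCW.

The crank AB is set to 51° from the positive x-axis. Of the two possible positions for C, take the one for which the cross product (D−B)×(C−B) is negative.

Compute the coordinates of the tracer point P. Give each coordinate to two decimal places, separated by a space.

A=(0,0), D=(10.00,0)
B = A + 1.00·(cos51°, sin51°) = (0.6293, 0.7771)
|BD| = 9.4029
circle(B,4.00) ∩ circle(D,9.00): a=1.2450, h=3.8013
  candidates: C₊=(2.1843,4.4625) cross=35.743; C₋=(1.5559,-3.1141) cross=-35.743
  mode - wants cross < 0 → take C=(1.5559,-3.1141) (cross=-35.743)
ex = (C−B)/|BC| = (0.2316,-0.9728); ey = (0.9728,0.2316)
P = B + 1.75·ex + -2.93·ey = (-1.8156,-1.6040)

-1.82 -1.60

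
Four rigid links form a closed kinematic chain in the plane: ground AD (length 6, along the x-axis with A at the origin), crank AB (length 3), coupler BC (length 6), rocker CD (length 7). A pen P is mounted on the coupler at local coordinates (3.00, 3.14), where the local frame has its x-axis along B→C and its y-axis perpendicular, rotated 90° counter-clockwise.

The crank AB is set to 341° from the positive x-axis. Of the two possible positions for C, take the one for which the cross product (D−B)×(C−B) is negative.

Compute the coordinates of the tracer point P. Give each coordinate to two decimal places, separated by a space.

A=(0,0), D=(6.00,0)
B = A + 3.00·(cos341°, sin341°) = (2.8366, -0.9767)
|BD| = 3.3108
circle(B,6.00) ∩ circle(D,7.00): a=-0.3079, h=5.9921
  candidates: C₊=(0.7747,4.6579) cross=19.839; C₋=(4.3101,-6.7930) cross=-19.839
  mode - wants cross < 0 → take C=(4.3101,-6.7930) (cross=-19.839)
ex = (C−B)/|BC| = (0.2456,-0.9694); ey = (0.9694,0.2456)
P = B + 3.00·ex + 3.14·ey = (6.6172,-3.1137)

6.62 -3.11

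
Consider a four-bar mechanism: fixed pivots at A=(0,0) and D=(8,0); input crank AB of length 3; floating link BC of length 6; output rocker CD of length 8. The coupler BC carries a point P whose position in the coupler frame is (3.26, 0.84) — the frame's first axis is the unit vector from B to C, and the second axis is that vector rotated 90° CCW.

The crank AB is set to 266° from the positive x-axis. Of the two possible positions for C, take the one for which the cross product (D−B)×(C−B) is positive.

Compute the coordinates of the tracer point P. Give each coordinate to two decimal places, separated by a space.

-0.62 0.35

A=(0,0), D=(8.00,0)
B = A + 3.00·(cos266°, sin266°) = (-0.2093, -2.9927)
|BD| = 8.7378
circle(B,6.00) ∩ circle(D,8.00): a=2.7666, h=5.3241
  candidates: C₊=(0.5665,2.9569) cross=46.520; C₋=(4.2135,-7.0472) cross=-46.520
  mode + wants cross > 0 → take C=(0.5665,2.9569) (cross=46.520)
ex = (C−B)/|BC| = (0.1293,0.9916); ey = (-0.9916,0.1293)
P = B + 3.26·ex + 0.84·ey = (-0.6207,0.3486)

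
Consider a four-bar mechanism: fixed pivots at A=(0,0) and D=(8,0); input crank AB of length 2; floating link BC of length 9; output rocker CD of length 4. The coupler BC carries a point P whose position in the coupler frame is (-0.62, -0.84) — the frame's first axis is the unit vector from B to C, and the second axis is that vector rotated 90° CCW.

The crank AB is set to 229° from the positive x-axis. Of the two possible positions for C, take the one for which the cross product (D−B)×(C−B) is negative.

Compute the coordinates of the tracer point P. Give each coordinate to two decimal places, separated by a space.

A=(0,0), D=(8.00,0)
B = A + 2.00·(cos229°, sin229°) = (-1.3121, -1.5094)
|BD| = 9.4337
circle(B,9.00) ∩ circle(D,4.00): a=8.1619, h=3.7925
  candidates: C₊=(6.1379,3.5401) cross=35.777; C₋=(7.3515,-3.9471) cross=-35.777
  mode - wants cross < 0 → take C=(7.3515,-3.9471) (cross=-35.777)
ex = (C−B)/|BC| = (0.9626,-0.2709); ey = (0.2709,0.9626)
P = B + -0.62·ex + -0.84·ey = (-2.1365,-2.1501)

-2.14 -2.15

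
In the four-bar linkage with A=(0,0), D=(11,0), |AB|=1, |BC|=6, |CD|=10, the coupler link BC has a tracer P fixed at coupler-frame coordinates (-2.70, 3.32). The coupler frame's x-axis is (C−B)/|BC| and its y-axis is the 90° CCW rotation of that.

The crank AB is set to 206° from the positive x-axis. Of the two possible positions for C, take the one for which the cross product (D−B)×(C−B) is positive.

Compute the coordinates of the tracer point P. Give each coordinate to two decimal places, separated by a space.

A=(0,0), D=(11.00,0)
B = A + 1.00·(cos206°, sin206°) = (-0.8988, -0.4384)
|BD| = 11.9069
circle(B,6.00) ∩ circle(D,10.00): a=3.2659, h=5.0333
  candidates: C₊=(2.1796,4.7117) cross=59.931; C₋=(2.5502,-5.3480) cross=-59.931
  mode + wants cross > 0 → take C=(2.1796,4.7117) (cross=59.931)
ex = (C−B)/|BC| = (0.5131,0.8584); ey = (-0.8584,0.5131)
P = B + -2.70·ex + 3.32·ey = (-5.1338,-1.0525)

-5.13 -1.05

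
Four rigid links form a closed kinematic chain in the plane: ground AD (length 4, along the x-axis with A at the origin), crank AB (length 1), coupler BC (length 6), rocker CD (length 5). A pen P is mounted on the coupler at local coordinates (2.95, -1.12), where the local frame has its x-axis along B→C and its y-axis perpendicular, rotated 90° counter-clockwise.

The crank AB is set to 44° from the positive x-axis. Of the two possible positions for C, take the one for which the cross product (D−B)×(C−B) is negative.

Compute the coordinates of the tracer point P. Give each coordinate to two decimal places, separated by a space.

A=(0,0), D=(4.00,0)
B = A + 1.00·(cos44°, sin44°) = (0.7193, 0.6947)
|BD| = 3.3534
circle(B,6.00) ∩ circle(D,5.00): a=3.3168, h=4.9999
  candidates: C₊=(4.9999,4.8990) cross=16.767; C₋=(2.9285,-4.8838) cross=-16.767
  mode - wants cross < 0 → take C=(2.9285,-4.8838) (cross=-16.767)
ex = (C−B)/|BC| = (0.3682,-0.9297); ey = (0.9297,0.3682)
P = B + 2.95·ex + -1.12·ey = (0.7642,-2.4605)

0.76 -2.46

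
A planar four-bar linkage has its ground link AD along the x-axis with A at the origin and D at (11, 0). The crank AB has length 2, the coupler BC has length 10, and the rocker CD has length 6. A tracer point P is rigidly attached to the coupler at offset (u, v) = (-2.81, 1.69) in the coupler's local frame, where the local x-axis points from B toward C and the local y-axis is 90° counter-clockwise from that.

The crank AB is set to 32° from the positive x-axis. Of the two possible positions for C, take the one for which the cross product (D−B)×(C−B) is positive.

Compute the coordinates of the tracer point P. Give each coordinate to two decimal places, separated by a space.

-1.58 1.15

A=(0,0), D=(11.00,0)
B = A + 2.00·(cos32°, sin32°) = (1.6961, 1.0598)
|BD| = 9.3641
circle(B,10.00) ∩ circle(D,6.00): a=8.0994, h=5.8652
  candidates: C₊=(10.4072,5.9706) cross=54.922; C₋=(9.0796,-5.6844) cross=-54.922
  mode + wants cross > 0 → take C=(10.4072,5.9706) (cross=54.922)
ex = (C−B)/|BC| = (0.8711,0.4911); ey = (-0.4911,0.8711)
P = B + -2.81·ex + 1.69·ey = (-1.5817,1.1521)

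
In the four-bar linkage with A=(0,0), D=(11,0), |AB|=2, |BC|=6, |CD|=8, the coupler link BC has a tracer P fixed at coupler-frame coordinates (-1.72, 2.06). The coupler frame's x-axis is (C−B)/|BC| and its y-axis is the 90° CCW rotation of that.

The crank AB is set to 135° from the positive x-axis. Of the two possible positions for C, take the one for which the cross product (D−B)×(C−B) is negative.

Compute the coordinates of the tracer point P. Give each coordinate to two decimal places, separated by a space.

-1.51 4.10

A=(0,0), D=(11.00,0)
B = A + 2.00·(cos135°, sin135°) = (-1.4142, 1.4142)
|BD| = 12.4945
circle(B,6.00) ∩ circle(D,8.00): a=5.1268, h=3.1171
  candidates: C₊=(4.0324,3.9310) cross=38.947; C₋=(3.3268,-2.2631) cross=-38.947
  mode - wants cross < 0 → take C=(3.3268,-2.2631) (cross=-38.947)
ex = (C−B)/|BC| = (0.7902,-0.6129); ey = (0.6129,0.7902)
P = B + -1.72·ex + 2.06·ey = (-1.5107,4.0961)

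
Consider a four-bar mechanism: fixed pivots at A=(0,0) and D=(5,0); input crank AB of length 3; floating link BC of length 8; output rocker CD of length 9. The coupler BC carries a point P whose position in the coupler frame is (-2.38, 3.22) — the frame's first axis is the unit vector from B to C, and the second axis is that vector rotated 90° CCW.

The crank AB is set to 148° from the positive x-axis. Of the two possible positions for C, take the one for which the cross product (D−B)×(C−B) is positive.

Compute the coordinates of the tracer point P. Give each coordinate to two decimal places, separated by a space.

A=(0,0), D=(5.00,0)
B = A + 3.00·(cos148°, sin148°) = (-2.5441, 1.5898)
|BD| = 7.7098
circle(B,8.00) ∩ circle(D,9.00): a=2.7524, h=7.5116
  candidates: C₊=(1.6980,8.3724) cross=57.913; C₋=(-1.3998,-6.3280) cross=-57.913
  mode + wants cross > 0 → take C=(1.6980,8.3724) (cross=57.913)
ex = (C−B)/|BC| = (0.5303,0.8478); ey = (-0.8478,0.5303)
P = B + -2.38·ex + 3.22·ey = (-6.5362,1.2794)

-6.54 1.28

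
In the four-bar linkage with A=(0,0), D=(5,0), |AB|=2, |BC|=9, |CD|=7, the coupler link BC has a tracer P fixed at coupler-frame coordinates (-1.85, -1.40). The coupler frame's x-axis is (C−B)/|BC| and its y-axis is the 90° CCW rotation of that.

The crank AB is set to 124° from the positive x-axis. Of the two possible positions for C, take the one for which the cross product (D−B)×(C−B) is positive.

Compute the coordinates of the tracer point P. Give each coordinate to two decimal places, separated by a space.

-1.81 -0.56

A=(0,0), D=(5.00,0)
B = A + 2.00·(cos124°, sin124°) = (-1.1184, 1.6581)
|BD| = 6.3391
circle(B,9.00) ∩ circle(D,7.00): a=5.6936, h=6.9702
  candidates: C₊=(6.2001,6.8964) cross=44.184; C₋=(2.5538,-6.5587) cross=-44.184
  mode + wants cross > 0 → take C=(6.2001,6.8964) (cross=44.184)
ex = (C−B)/|BC| = (0.8132,0.5820); ey = (-0.5820,0.8132)
P = B + -1.85·ex + -1.40·ey = (-1.8079,-0.5571)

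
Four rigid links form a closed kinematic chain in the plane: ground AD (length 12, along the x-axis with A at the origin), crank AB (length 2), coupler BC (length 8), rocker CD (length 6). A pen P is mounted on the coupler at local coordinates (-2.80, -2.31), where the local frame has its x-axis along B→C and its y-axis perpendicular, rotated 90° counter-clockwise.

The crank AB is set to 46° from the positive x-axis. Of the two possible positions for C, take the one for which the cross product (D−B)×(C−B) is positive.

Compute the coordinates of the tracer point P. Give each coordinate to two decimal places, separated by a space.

A=(0,0), D=(12.00,0)
B = A + 2.00·(cos46°, sin46°) = (1.3893, 1.4387)
|BD| = 10.7078
circle(B,8.00) ∩ circle(D,6.00): a=6.6613, h=4.4302
  candidates: C₊=(8.5855,4.9337) cross=47.437; C₋=(7.3950,-3.8463) cross=-47.437
  mode + wants cross > 0 → take C=(8.5855,4.9337) (cross=47.437)
ex = (C−B)/|BC| = (0.8995,0.4369); ey = (-0.4369,0.8995)
P = B + -2.80·ex + -2.31·ey = (-0.1202,-1.8625)

-0.12 -1.86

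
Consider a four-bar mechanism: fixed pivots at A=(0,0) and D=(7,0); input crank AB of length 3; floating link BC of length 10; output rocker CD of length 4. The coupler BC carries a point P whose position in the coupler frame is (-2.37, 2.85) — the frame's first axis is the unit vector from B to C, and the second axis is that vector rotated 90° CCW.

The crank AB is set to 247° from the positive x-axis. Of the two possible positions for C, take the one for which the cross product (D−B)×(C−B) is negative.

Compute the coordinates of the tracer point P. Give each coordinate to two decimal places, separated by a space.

A=(0,0), D=(7.00,0)
B = A + 3.00·(cos247°, sin247°) = (-1.1722, -2.7615)
|BD| = 8.6262
circle(B,10.00) ∩ circle(D,4.00): a=9.1820, h=3.9612
  candidates: C₊=(6.2585,3.9307) cross=34.170; C₋=(8.7947,-3.5748) cross=-34.170
  mode - wants cross < 0 → take C=(8.7947,-3.5748) (cross=-34.170)
ex = (C−B)/|BC| = (0.9967,-0.0813); ey = (0.0813,0.9967)
P = B + -2.37·ex + 2.85·ey = (-3.3026,0.2718)

-3.30 0.27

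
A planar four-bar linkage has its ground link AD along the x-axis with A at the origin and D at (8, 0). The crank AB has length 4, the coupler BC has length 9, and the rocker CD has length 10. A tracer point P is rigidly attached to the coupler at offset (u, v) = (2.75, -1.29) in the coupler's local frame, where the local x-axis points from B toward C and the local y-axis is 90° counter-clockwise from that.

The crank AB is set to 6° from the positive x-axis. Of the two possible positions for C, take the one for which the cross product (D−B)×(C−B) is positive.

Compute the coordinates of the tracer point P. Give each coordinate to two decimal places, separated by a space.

5.45 3.08

A=(0,0), D=(8.00,0)
B = A + 4.00·(cos6°, sin6°) = (3.9781, 0.4181)
|BD| = 4.0436
circle(B,9.00) ∩ circle(D,10.00): a=-0.3276, h=8.9940
  candidates: C₊=(4.5822,9.3978) cross=36.368; C₋=(2.7222,-8.4938) cross=-36.368
  mode + wants cross > 0 → take C=(4.5822,9.3978) (cross=36.368)
ex = (C−B)/|BC| = (0.0671,0.9977); ey = (-0.9977,0.0671)
P = B + 2.75·ex + -1.29·ey = (5.4498,3.0753)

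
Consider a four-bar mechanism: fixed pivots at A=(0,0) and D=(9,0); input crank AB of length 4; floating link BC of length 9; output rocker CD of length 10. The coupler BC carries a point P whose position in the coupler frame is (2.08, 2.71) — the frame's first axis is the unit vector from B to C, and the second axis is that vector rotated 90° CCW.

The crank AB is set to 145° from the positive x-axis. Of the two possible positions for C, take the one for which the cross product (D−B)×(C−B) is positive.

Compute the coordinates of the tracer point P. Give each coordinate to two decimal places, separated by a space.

-3.54 5.70

A=(0,0), D=(9.00,0)
B = A + 4.00·(cos145°, sin145°) = (-3.2766, 2.2943)
|BD| = 12.4892
circle(B,9.00) ∩ circle(D,10.00): a=5.4839, h=7.1363
  candidates: C₊=(3.4249,8.3017) cross=89.126; C₋=(0.8030,-5.7280) cross=-89.126
  mode + wants cross > 0 → take C=(3.4249,8.3017) (cross=89.126)
ex = (C−B)/|BC| = (0.7446,0.6675); ey = (-0.6675,0.7446)
P = B + 2.08·ex + 2.71·ey = (-3.5367,5.7006)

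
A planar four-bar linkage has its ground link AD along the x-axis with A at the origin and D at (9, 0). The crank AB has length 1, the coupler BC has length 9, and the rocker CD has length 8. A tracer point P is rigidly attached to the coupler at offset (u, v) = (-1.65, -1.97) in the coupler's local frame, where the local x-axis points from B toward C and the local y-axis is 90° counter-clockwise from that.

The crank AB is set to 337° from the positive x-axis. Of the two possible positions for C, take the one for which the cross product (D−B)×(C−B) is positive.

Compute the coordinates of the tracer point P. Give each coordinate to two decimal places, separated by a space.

A=(0,0), D=(9.00,0)
B = A + 1.00·(cos337°, sin337°) = (0.9205, -0.3907)
|BD| = 8.0889
circle(B,9.00) ∩ circle(D,8.00): a=5.0953, h=7.4188
  candidates: C₊=(5.6515,7.2655) cross=60.010; C₋=(6.3682,-7.5547) cross=-60.010
  mode + wants cross > 0 → take C=(5.6515,7.2655) (cross=60.010)
ex = (C−B)/|BC| = (0.5257,0.8507); ey = (-0.8507,0.5257)
P = B + -1.65·ex + -1.97·ey = (1.7290,-2.8299)

1.73 -2.83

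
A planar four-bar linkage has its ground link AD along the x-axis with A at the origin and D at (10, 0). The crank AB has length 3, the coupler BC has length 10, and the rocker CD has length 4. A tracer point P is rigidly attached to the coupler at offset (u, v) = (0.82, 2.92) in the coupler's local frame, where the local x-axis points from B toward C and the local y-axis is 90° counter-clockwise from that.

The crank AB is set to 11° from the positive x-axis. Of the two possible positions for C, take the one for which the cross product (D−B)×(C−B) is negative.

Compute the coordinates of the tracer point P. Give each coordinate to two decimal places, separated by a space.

4.85 2.93

A=(0,0), D=(10.00,0)
B = A + 3.00·(cos11°, sin11°) = (2.9449, 0.5724)
|BD| = 7.0783
circle(B,10.00) ∩ circle(D,4.00): a=9.4728, h=3.2041
  candidates: C₊=(12.6458,3.0000) cross=22.680; C₋=(12.1275,-3.3873) cross=-22.680
  mode - wants cross < 0 → take C=(12.1275,-3.3873) (cross=-22.680)
ex = (C−B)/|BC| = (0.9183,-0.3960); ey = (0.3960,0.9183)
P = B + 0.82·ex + 2.92·ey = (4.8541,2.9291)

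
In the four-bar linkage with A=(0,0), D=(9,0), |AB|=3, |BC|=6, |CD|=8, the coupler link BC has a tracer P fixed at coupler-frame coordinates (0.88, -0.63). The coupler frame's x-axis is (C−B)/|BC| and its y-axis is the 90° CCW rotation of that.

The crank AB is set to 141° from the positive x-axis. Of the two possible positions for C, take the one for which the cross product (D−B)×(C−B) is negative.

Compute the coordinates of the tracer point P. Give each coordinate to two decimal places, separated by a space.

-2.26 0.81

A=(0,0), D=(9.00,0)
B = A + 3.00·(cos141°, sin141°) = (-2.3314, 1.8880)
|BD| = 11.4876
circle(B,6.00) ∩ circle(D,8.00): a=4.5251, h=3.9400
  candidates: C₊=(2.7797,5.0307) cross=45.261; C₋=(1.4846,-2.7421) cross=-45.261
  mode - wants cross < 0 → take C=(1.4846,-2.7421) (cross=-45.261)
ex = (C−B)/|BC| = (0.6360,-0.7717); ey = (0.7717,0.6360)
P = B + 0.88·ex + -0.63·ey = (-2.2579,0.8082)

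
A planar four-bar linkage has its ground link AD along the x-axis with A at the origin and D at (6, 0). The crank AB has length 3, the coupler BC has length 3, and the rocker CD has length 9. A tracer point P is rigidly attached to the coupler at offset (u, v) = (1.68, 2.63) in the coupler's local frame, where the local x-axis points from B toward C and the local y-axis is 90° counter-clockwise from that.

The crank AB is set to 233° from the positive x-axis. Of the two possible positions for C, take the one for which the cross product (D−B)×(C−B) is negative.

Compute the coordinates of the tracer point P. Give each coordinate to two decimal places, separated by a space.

A=(0,0), D=(6.00,0)
B = A + 3.00·(cos233°, sin233°) = (-1.8054, -2.3959)
|BD| = 8.1649
circle(B,3.00) ∩ circle(D,9.00): a=-0.3267, h=2.9822
  candidates: C₊=(-2.9928,0.3591) cross=24.349; C₋=(-1.2427,-5.3426) cross=-24.349
  mode - wants cross < 0 → take C=(-1.2427,-5.3426) (cross=-24.349)
ex = (C−B)/|BC| = (0.1876,-0.9822); ey = (0.9822,0.1876)
P = B + 1.68·ex + 2.63·ey = (1.0930,-3.5527)

1.09 -3.55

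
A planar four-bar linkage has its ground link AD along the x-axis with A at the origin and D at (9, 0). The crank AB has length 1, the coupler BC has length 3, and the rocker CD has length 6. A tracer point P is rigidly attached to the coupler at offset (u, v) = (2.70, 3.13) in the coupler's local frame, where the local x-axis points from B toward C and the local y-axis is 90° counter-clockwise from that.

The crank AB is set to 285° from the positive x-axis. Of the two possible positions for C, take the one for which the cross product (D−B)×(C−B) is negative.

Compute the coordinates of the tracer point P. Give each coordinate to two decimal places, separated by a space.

3.51 1.58

A=(0,0), D=(9.00,0)
B = A + 1.00·(cos285°, sin285°) = (0.2588, -0.9659)
|BD| = 8.7944
circle(B,3.00) ∩ circle(D,6.00): a=2.8621, h=0.8990
  candidates: C₊=(3.0049,0.2420) cross=7.906; C₋=(3.2024,-1.5452) cross=-7.906
  mode - wants cross < 0 → take C=(3.2024,-1.5452) (cross=-7.906)
ex = (C−B)/|BC| = (0.9812,-0.1931); ey = (0.1931,0.9812)
P = B + 2.70·ex + 3.13·ey = (3.5123,1.5839)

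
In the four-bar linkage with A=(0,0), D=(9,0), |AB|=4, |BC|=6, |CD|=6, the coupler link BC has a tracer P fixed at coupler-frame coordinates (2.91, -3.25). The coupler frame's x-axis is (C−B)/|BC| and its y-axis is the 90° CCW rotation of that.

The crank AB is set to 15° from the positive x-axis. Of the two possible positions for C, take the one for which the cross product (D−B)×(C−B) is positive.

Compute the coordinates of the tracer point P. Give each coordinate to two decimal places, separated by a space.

A=(0,0), D=(9.00,0)
B = A + 4.00·(cos15°, sin15°) = (3.8637, 1.0353)
|BD| = 5.2396
circle(B,6.00) ∩ circle(D,6.00): a=2.6198, h=5.3978
  candidates: C₊=(7.4984,5.8091) cross=28.282; C₋=(5.3653,-4.7738) cross=-28.282
  mode + wants cross > 0 → take C=(7.4984,5.8091) (cross=28.282)
ex = (C−B)/|BC| = (0.6058,0.7956); ey = (-0.7956,0.6058)
P = B + 2.91·ex + -3.25·ey = (8.2123,1.3818)

8.21 1.38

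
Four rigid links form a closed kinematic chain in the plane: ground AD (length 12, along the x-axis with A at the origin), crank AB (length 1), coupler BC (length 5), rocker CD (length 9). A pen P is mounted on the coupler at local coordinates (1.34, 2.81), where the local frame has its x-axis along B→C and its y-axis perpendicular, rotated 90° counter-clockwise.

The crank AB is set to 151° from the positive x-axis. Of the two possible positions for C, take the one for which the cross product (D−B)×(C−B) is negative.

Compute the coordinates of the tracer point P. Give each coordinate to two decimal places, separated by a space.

1.79 2.09

A=(0,0), D=(12.00,0)
B = A + 1.00·(cos151°, sin151°) = (-0.8746, 0.4848)
|BD| = 12.8837
circle(B,5.00) ∩ circle(D,9.00): a=4.2686, h=2.6037
  candidates: C₊=(3.4889,2.9260) cross=33.545; C₋=(3.2930,-2.2776) cross=-33.545
  mode - wants cross < 0 → take C=(3.2930,-2.2776) (cross=-33.545)
ex = (C−B)/|BC| = (0.8335,-0.5525); ey = (0.5525,0.8335)
P = B + 1.34·ex + 2.81·ey = (1.7948,2.0867)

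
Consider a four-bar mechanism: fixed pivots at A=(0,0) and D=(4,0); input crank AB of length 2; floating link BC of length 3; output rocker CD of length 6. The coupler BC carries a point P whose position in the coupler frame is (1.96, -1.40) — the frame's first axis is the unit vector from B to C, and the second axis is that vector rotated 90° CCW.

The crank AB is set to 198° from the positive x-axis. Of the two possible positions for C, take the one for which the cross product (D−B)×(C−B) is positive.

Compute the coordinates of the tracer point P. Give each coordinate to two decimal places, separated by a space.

-0.26 1.15

A=(0,0), D=(4.00,0)
B = A + 2.00·(cos198°, sin198°) = (-1.9021, -0.6180)
|BD| = 5.9344
circle(B,3.00) ∩ circle(D,6.00): a=0.6923, h=2.9190
  candidates: C₊=(-1.5176,2.3572) cross=17.323; C₋=(-0.9096,-3.4491) cross=-17.323
  mode + wants cross > 0 → take C=(-1.5176,2.3572) (cross=17.323)
ex = (C−B)/|BC| = (0.1282,0.9918); ey = (-0.9918,0.1282)
P = B + 1.96·ex + -1.40·ey = (-0.2624,1.1463)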